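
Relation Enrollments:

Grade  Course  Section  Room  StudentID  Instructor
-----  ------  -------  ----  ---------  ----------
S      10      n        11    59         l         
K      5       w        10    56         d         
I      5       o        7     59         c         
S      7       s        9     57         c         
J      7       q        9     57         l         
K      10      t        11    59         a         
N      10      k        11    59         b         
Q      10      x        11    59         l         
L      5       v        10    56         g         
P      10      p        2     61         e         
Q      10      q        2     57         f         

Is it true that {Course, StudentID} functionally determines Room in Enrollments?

(Course=10, StudentID=59): 4 rows → Room = 11, 11, 11, 11 ✓
(Course=5, StudentID=56): 2 rows → Room = 10, 10 ✓
(Course=5, StudentID=59): 1 row → Room = 7 ✓
(Course=7, StudentID=57): 2 rows → Room = 9, 9 ✓
(Course=10, StudentID=61): 1 row → Room = 2 ✓
(Course=10, StudentID=57): 1 row → Room = 2 ✓
Every {Course, StudentID} value is associated with a single Room value, so {Course, StudentID} → Room holds.

Yes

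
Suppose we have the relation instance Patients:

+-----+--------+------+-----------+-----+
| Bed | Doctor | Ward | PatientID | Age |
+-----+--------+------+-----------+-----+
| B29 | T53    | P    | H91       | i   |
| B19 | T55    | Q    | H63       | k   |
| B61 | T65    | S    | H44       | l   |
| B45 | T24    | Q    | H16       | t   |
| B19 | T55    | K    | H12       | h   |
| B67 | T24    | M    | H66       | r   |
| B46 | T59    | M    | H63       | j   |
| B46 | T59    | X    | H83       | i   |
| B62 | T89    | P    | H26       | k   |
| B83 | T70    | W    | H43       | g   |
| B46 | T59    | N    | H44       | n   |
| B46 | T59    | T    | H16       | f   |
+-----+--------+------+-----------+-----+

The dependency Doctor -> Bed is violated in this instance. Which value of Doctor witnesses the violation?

Doctor=T53: 1 row → Bed = B29 ✓
Doctor=T55: 2 rows → Bed = B19, B19 ✓
Doctor=T65: 1 row → Bed = B61 ✓
Doctor=T24: 2 rows → Bed takes values {B45, B67} — violation
Doctor=T59: 4 rows → Bed = B46, B46, B46, B46 ✓
Doctor=T89: 1 row → Bed = B62 ✓
Doctor=T70: 1 row → Bed = B83 ✓
The only Doctor value with inconsistent Bed is Doctor=T24.

T24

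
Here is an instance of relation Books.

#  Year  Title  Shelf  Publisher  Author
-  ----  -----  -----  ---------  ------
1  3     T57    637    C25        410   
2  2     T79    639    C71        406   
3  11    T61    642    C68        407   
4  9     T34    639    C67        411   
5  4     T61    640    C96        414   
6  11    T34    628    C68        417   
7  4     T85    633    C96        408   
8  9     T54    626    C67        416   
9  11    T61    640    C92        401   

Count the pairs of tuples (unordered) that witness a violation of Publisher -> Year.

Publisher=C68: all 2 rows agree on Year — 0 pairs.
Publisher=C67: all 2 rows agree on Year — 0 pairs.
Publisher=C96: all 2 rows agree on Year — 0 pairs.

0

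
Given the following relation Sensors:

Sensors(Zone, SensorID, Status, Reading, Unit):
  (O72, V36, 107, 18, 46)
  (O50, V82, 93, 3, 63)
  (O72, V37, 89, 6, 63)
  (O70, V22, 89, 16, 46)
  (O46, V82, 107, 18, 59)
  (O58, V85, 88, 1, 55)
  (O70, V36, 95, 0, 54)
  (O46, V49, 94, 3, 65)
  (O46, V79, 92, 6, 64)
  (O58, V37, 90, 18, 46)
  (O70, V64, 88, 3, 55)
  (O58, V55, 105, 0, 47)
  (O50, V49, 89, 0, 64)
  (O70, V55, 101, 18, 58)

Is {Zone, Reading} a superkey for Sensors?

All 14 rows have distinct {Zone, Reading} values, so {Zone, Reading} → (all attributes) holds and {Zone, Reading} is a superkey.

Yes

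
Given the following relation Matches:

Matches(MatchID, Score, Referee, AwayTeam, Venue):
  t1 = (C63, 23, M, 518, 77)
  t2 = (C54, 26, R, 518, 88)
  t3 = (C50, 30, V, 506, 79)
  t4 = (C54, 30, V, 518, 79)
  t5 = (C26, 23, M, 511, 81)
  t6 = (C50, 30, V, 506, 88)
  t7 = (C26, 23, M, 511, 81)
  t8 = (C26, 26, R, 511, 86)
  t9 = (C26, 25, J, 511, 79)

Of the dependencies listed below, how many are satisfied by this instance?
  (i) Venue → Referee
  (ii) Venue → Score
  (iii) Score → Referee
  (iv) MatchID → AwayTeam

(i) Venue → Referee: Venue=88: rows 2, 6 → Referee takes values {R, V} — violation; Venue=79: rows 3, 4, 9 → Referee takes values {V, J} — violation — fails.
(ii) Venue → Score: Venue=88: rows 2, 6 → Score takes values {26, 30} — violation; Venue=79: rows 3, 4, 9 → Score takes values {30, 25} — violation — fails.
(iii) Score → Referee: every LHS value maps to a single RHS value — holds.
(iv) MatchID → AwayTeam: every LHS value maps to a single RHS value — holds.
2 of the 4 dependencies hold.

2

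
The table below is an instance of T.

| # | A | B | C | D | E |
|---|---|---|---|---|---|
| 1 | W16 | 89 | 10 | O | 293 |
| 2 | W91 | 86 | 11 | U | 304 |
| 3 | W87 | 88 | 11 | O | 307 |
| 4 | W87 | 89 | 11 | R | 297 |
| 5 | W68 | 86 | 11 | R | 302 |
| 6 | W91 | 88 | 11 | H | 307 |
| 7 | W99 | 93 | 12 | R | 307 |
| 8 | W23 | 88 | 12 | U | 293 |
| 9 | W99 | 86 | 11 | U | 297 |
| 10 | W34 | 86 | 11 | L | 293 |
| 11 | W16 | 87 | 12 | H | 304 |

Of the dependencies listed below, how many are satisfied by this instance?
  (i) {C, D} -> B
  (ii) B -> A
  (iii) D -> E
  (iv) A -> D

0

(i) {C, D} -> B: (C=11, D=R): rows 4, 5 → B takes values {89, 86} — violation — fails.
(ii) B -> A: B=89: rows 1, 4 → A takes values {W16, W87} — violation; B=86: rows 2, 5, 9, 10 → A takes values {W91, W68, W99, W34} — violation; B=88: rows 3, 6, 8 → A takes values {W87, W91, W23} — violation — fails.
(iii) D -> E: D=O: rows 1, 3 → E takes values {293, 307} — violation; D=U: rows 2, 8, 9 → E takes values {304, 293, 297} — violation; D=R: rows 4, 5, 7 → E takes values {297, 302, 307} — violation; D=H: rows 6, 11 → E takes values {307, 304} — violation — fails.
(iv) A -> D: A=W16: rows 1, 11 → D takes values {O, H} — violation; A=W91: rows 2, 6 → D takes values {U, H} — violation; A=W87: rows 3, 4 → D takes values {O, R} — violation; A=W99: rows 7, 9 → D takes values {R, U} — violation — fails.
None of the 4 dependencies hold.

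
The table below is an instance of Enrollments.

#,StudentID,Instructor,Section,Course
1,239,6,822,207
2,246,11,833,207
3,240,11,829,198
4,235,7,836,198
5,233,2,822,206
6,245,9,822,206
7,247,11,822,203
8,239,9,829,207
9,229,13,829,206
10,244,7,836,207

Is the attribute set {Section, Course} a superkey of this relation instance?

Rows 5 and 6 have the same {Section, Course} value (Section=822, Course=206) but are distinct tuples, so {Section, Course} does not determine every attribute — not a superkey.

No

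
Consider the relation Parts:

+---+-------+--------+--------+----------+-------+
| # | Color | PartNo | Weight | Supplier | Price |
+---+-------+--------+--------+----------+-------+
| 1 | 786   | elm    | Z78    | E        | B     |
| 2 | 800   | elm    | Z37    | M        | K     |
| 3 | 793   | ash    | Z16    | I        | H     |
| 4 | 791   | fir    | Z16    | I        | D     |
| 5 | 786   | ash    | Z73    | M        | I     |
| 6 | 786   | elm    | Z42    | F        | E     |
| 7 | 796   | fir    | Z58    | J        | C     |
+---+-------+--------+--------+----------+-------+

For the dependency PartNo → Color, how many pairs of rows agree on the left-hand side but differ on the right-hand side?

PartNo=elm: violating pairs (1,2), (2,6) — 2 pairs.
PartNo=ash: violating pairs (3,5) — 1 pair.
PartNo=fir: violating pairs (4,7) — 1 pair.

4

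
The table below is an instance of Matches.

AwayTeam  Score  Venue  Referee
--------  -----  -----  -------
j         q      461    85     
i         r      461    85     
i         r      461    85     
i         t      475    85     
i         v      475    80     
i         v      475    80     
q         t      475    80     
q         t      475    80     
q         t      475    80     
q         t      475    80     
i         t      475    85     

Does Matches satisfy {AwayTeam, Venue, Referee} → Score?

Yes

(AwayTeam=j, Venue=461, Referee=85): 1 row → Score = q ✓
(AwayTeam=i, Venue=461, Referee=85): 2 rows → Score = r, r ✓
(AwayTeam=i, Venue=475, Referee=85): 2 rows → Score = t, t ✓
(AwayTeam=i, Venue=475, Referee=80): 2 rows → Score = v, v ✓
(AwayTeam=q, Venue=475, Referee=80): 4 rows → Score = t, t, t, t ✓
Every {AwayTeam, Venue, Referee} value is associated with a single Score value, so {AwayTeam, Venue, Referee} → Score holds.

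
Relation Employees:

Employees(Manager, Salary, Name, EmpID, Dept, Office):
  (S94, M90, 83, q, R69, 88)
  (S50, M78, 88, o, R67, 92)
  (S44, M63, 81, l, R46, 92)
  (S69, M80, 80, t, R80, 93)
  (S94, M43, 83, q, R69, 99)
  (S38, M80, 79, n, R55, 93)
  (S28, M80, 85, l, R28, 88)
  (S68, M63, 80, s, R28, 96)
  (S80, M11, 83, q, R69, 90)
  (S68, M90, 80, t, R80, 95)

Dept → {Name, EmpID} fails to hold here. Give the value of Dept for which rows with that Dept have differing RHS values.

R28

Dept=R69: 3 rows → {Name,EmpID} = (83, q), (83, q), (83, q) ✓
Dept=R67: 1 row → {Name,EmpID} = (88, o) ✓
Dept=R46: 1 row → {Name,EmpID} = (81, l) ✓
Dept=R80: 2 rows → {Name,EmpID} = (80, t), (80, t) ✓
Dept=R55: 1 row → {Name,EmpID} = (79, n) ✓
Dept=R28: 2 rows → {Name,EmpID} takes values {(85, l), (80, s)} — violation
The only Dept value with inconsistent RHS is Dept=R28.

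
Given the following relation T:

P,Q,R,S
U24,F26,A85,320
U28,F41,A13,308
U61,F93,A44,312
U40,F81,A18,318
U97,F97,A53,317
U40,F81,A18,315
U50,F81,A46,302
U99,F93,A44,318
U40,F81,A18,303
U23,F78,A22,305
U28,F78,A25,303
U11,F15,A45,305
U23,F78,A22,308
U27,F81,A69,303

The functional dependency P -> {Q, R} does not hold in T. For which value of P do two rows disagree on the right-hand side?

P=U24: 1 row → {Q,R} = (F26, A85) ✓
P=U28: 2 rows → {Q,R} takes values {(F41, A13), (F78, A25)} — violation
P=U61: 1 row → {Q,R} = (F93, A44) ✓
P=U40: 3 rows → {Q,R} = (F81, A18), (F81, A18), (F81, A18) ✓
P=U97: 1 row → {Q,R} = (F97, A53) ✓
P=U50: 1 row → {Q,R} = (F81, A46) ✓
P=U99: 1 row → {Q,R} = (F93, A44) ✓
P=U23: 2 rows → {Q,R} = (F78, A22), (F78, A22) ✓
P=U11: 1 row → {Q,R} = (F15, A45) ✓
P=U27: 1 row → {Q,R} = (F81, A69) ✓
The only P value with inconsistent RHS is P=U28.

U28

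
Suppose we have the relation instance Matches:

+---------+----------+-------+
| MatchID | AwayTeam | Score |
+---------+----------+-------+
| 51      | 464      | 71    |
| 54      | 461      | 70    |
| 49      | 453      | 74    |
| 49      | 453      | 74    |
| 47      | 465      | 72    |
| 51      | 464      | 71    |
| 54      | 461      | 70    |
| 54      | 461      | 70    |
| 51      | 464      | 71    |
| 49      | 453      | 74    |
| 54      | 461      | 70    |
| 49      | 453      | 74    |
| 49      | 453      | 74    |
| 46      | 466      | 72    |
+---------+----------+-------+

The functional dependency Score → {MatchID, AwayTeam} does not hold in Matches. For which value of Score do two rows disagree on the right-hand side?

72

Score=71: 3 rows → {MatchID,AwayTeam} = (51, 464), (51, 464), (51, 464) ✓
Score=70: 4 rows → {MatchID,AwayTeam} = (54, 461), (54, 461), (54, 461), (54, 461) ✓
Score=74: 5 rows → {MatchID,AwayTeam} = (49, 453), (49, 453), (49, 453), (49, 453), (49, 453) ✓
Score=72: 2 rows → {MatchID,AwayTeam} takes values {(47, 465), (46, 466)} — violation
The only Score value with inconsistent RHS is Score=72.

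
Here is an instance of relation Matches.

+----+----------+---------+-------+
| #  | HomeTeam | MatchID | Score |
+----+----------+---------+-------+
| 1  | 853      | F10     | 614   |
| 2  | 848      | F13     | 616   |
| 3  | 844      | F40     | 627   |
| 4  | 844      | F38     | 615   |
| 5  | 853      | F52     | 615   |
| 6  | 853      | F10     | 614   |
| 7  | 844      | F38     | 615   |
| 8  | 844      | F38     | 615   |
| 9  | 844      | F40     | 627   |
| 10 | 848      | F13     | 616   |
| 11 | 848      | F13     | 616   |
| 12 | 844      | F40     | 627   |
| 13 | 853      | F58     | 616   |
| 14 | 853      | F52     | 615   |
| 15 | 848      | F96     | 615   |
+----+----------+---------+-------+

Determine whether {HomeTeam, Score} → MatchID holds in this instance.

(HomeTeam=853, Score=614): rows 1, 6 → MatchID = F10, F10 ✓
(HomeTeam=848, Score=616): rows 2, 10, 11 → MatchID = F13, F13, F13 ✓
(HomeTeam=844, Score=627): rows 3, 9, 12 → MatchID = F40, F40, F40 ✓
(HomeTeam=844, Score=615): rows 4, 7, 8 → MatchID = F38, F38, F38 ✓
(HomeTeam=853, Score=615): rows 5, 14 → MatchID = F52, F52 ✓
(HomeTeam=853, Score=616): row 13 → MatchID = F58 ✓
(HomeTeam=848, Score=615): row 15 → MatchID = F96 ✓
Every {HomeTeam, Score} value is associated with a single MatchID value, so {HomeTeam, Score} → MatchID holds.

Yes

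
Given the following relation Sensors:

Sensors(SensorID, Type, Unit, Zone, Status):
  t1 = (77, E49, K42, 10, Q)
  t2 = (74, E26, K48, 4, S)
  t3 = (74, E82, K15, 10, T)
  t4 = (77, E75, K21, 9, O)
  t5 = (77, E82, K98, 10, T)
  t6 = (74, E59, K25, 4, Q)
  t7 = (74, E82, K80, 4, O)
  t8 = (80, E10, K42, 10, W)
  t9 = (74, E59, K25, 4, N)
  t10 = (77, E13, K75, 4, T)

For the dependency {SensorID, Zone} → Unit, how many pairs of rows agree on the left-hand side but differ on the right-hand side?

(SensorID=77, Zone=10): violating pairs (1,5) — 1 pair.
(SensorID=74, Zone=4): violating pairs (2,6), (2,7), (2,9), (6,7), (7,9) — 5 pairs.

6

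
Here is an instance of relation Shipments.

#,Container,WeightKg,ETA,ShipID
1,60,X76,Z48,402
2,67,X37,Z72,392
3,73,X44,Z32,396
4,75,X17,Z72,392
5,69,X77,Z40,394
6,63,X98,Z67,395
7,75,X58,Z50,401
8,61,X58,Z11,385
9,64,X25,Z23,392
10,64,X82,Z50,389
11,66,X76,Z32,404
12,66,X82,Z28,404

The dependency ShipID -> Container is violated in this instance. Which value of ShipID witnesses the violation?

392

ShipID=402: row 1 → Container = 60 ✓
ShipID=392: rows 2, 4, 9 → Container takes values {67, 75, 64} — violation
ShipID=396: row 3 → Container = 73 ✓
ShipID=394: row 5 → Container = 69 ✓
ShipID=395: row 6 → Container = 63 ✓
ShipID=401: row 7 → Container = 75 ✓
ShipID=385: row 8 → Container = 61 ✓
ShipID=389: row 10 → Container = 64 ✓
ShipID=404: rows 11, 12 → Container = 66, 66 ✓
The only ShipID value with inconsistent Container is ShipID=392.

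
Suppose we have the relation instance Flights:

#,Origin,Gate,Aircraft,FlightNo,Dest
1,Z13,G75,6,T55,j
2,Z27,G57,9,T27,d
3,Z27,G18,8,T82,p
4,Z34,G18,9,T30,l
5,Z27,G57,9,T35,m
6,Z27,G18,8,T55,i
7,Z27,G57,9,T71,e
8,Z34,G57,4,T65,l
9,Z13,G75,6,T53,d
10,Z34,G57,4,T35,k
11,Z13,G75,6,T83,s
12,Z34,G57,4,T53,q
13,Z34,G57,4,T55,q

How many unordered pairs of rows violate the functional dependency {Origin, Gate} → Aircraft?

0

(Origin=Z13, Gate=G75): all 3 rows agree on Aircraft — 0 pairs.
(Origin=Z27, Gate=G57): all 3 rows agree on Aircraft — 0 pairs.
(Origin=Z27, Gate=G18): all 2 rows agree on Aircraft — 0 pairs.
(Origin=Z34, Gate=G57): all 4 rows agree on Aircraft — 0 pairs.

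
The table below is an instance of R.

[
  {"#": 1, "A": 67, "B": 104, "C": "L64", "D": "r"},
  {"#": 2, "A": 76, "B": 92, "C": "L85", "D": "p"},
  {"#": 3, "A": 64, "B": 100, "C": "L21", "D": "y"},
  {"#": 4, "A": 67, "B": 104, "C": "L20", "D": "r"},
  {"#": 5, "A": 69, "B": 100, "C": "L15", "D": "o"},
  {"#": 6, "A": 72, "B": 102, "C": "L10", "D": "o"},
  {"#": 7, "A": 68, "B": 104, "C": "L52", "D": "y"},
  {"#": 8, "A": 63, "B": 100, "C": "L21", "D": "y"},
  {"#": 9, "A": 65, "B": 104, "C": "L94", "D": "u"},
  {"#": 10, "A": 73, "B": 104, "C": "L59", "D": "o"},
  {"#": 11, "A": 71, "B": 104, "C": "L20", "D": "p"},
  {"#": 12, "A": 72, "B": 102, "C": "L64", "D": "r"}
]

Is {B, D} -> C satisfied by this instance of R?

(B=104, D=r): rows 1, 4 → C takes values {L64, L20} — violation
(B=92, D=p): row 2 → C = L85 ✓
(B=100, D=y): rows 3, 8 → C = L21, L21 ✓
(B=100, D=o): row 5 → C = L15 ✓
(B=102, D=o): row 6 → C = L10 ✓
(B=104, D=y): row 7 → C = L52 ✓
(B=104, D=u): row 9 → C = L94 ✓
(B=104, D=o): row 10 → C = L59 ✓
(B=104, D=p): row 11 → C = L20 ✓
(B=102, D=r): row 12 → C = L64 ✓
Two rows agree on {B, D} but differ on C, so {B, D} -> C does not hold.

No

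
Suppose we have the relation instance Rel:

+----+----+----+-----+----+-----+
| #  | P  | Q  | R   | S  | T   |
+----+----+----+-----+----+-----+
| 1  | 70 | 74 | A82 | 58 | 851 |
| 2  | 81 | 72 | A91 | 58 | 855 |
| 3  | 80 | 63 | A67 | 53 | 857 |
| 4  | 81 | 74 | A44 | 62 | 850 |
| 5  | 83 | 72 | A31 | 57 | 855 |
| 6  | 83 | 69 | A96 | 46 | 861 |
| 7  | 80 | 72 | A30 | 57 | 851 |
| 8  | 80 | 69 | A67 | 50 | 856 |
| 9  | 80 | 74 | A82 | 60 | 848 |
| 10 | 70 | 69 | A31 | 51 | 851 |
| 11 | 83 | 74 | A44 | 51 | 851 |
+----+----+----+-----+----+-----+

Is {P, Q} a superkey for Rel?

All 11 rows have distinct {P, Q} values, so {P, Q} → (all attributes) holds and {P, Q} is a superkey.

Yes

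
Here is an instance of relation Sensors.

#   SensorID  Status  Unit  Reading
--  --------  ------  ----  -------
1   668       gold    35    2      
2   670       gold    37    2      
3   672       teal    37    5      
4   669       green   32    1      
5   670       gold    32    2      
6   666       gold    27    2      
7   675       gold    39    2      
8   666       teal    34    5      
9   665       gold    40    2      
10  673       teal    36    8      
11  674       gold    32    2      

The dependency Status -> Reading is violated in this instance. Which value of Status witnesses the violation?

Status=gold: rows 1, 2, 5, 6, 7, 9, 11 → Reading = 2, 2, 2, 2, 2, 2, 2 ✓
Status=teal: rows 3, 8, 10 → Reading takes values {5, 8} — violation
Status=green: row 4 → Reading = 1 ✓
The only Status value with inconsistent Reading is Status=teal.

teal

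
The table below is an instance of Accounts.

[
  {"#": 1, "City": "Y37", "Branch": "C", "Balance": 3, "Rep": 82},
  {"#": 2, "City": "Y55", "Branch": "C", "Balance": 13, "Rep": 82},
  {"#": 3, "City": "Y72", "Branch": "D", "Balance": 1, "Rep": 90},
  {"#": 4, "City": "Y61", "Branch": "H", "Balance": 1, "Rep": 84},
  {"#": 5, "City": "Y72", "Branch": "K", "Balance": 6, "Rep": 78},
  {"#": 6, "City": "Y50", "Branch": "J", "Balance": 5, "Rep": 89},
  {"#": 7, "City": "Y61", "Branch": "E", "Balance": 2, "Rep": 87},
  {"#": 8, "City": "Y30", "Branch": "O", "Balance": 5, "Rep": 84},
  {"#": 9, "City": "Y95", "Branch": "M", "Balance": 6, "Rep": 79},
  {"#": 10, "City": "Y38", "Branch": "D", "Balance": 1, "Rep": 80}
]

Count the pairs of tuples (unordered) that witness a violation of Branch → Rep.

Branch=C: all 2 rows agree on Rep — 0 pairs.
Branch=D: violating pairs (3,10) — 1 pair.

1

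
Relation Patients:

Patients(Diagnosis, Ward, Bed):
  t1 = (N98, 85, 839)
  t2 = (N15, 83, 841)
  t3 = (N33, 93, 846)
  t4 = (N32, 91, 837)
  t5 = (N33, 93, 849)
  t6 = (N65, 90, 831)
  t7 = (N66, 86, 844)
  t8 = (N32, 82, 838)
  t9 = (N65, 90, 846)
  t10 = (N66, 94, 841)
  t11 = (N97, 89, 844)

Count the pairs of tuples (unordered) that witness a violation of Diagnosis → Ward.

Diagnosis=N33: all 2 rows agree on Ward — 0 pairs.
Diagnosis=N32: violating pairs (4,8) — 1 pair.
Diagnosis=N65: all 2 rows agree on Ward — 0 pairs.
Diagnosis=N66: violating pairs (7,10) — 1 pair.

2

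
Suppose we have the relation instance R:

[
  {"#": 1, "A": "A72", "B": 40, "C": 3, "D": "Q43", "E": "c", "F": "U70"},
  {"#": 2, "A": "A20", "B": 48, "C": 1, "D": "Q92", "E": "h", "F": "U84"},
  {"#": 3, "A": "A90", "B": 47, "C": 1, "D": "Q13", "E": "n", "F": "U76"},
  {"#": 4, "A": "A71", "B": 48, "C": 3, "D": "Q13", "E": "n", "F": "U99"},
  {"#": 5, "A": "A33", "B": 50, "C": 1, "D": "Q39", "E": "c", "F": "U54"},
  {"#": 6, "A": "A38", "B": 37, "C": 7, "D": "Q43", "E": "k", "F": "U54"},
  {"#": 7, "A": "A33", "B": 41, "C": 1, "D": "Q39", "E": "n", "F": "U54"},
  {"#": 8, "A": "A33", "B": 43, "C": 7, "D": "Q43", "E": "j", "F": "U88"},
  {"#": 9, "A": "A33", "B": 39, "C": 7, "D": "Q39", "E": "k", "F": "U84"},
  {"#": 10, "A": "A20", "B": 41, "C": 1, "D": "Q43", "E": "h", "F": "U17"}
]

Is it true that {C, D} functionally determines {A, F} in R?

No

(C=3, D=Q43): row 1 → {A,F} = (A72, U70) ✓
(C=1, D=Q92): row 2 → {A,F} = (A20, U84) ✓
(C=1, D=Q13): row 3 → {A,F} = (A90, U76) ✓
(C=3, D=Q13): row 4 → {A,F} = (A71, U99) ✓
(C=1, D=Q39): rows 5, 7 → {A,F} = (A33, U54), (A33, U54) ✓
(C=7, D=Q43): rows 6, 8 → {A,F} takes values {(A38, U54), (A33, U88)} — violation
(C=7, D=Q39): row 9 → {A,F} = (A33, U84) ✓
(C=1, D=Q43): row 10 → {A,F} = (A20, U17) ✓
Two rows agree on {C, D} but differ on {A, F}, so {C, D} -> {A, F} does not hold.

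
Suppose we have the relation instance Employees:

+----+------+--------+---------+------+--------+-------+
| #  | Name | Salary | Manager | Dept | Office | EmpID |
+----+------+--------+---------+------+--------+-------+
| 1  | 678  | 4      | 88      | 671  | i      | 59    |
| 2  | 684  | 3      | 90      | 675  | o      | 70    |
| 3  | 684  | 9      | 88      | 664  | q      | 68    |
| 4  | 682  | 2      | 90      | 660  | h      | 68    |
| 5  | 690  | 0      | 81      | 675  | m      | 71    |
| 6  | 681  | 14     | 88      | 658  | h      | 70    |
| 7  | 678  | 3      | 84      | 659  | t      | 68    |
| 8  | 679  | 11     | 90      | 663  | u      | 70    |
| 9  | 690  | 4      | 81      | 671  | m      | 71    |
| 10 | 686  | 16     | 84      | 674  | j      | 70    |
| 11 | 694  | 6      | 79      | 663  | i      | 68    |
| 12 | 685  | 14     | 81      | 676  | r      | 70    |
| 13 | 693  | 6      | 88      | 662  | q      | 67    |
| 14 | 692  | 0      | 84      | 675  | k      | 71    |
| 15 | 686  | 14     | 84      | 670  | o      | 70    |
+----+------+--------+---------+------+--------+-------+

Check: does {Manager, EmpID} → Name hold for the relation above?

(Manager=88, EmpID=59): row 1 → Name = 678 ✓
(Manager=90, EmpID=70): rows 2, 8 → Name takes values {684, 679} — violation
(Manager=88, EmpID=68): row 3 → Name = 684 ✓
(Manager=90, EmpID=68): row 4 → Name = 682 ✓
(Manager=81, EmpID=71): rows 5, 9 → Name = 690, 690 ✓
(Manager=88, EmpID=70): row 6 → Name = 681 ✓
(Manager=84, EmpID=68): row 7 → Name = 678 ✓
(Manager=84, EmpID=70): rows 10, 15 → Name = 686, 686 ✓
(Manager=79, EmpID=68): row 11 → Name = 694 ✓
(Manager=81, EmpID=70): row 12 → Name = 685 ✓
(Manager=88, EmpID=67): row 13 → Name = 693 ✓
(Manager=84, EmpID=71): row 14 → Name = 692 ✓
Two rows agree on {Manager, EmpID} but differ on Name, so {Manager, EmpID} → Name does not hold.

No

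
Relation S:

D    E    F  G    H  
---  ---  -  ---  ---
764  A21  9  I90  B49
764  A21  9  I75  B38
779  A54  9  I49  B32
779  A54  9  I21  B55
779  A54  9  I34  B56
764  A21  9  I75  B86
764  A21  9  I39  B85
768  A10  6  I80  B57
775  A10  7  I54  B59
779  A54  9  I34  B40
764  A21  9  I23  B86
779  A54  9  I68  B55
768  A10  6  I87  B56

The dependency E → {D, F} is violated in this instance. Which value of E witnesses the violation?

A10

E=A21: 5 rows → {D,F} = (764, 9), (764, 9), (764, 9), (764, 9), (764, 9) ✓
E=A54: 5 rows → {D,F} = (779, 9), (779, 9), (779, 9), (779, 9), (779, 9) ✓
E=A10: 3 rows → {D,F} takes values {(768, 6), (775, 7)} — violation
The only E value with inconsistent RHS is E=A10.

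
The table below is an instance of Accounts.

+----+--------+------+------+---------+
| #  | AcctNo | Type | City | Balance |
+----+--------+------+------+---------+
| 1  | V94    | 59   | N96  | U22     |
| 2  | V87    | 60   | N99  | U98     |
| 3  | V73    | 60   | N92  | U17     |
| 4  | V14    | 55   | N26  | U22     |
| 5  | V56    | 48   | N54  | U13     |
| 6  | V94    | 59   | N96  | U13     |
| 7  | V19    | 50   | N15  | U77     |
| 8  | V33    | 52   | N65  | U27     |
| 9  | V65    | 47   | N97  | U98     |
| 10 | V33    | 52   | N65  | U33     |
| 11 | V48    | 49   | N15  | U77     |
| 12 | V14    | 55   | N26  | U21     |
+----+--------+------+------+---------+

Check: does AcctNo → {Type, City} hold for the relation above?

AcctNo=V94: rows 1, 6 → {Type,City} = (59, N96), (59, N96) ✓
AcctNo=V87: row 2 → {Type,City} = (60, N99) ✓
AcctNo=V73: row 3 → {Type,City} = (60, N92) ✓
AcctNo=V14: rows 4, 12 → {Type,City} = (55, N26), (55, N26) ✓
AcctNo=V56: row 5 → {Type,City} = (48, N54) ✓
AcctNo=V19: row 7 → {Type,City} = (50, N15) ✓
AcctNo=V33: rows 8, 10 → {Type,City} = (52, N65), (52, N65) ✓
AcctNo=V65: row 9 → {Type,City} = (47, N97) ✓
AcctNo=V48: row 11 → {Type,City} = (49, N15) ✓
Every AcctNo value is associated with a single {Type, City} value, so AcctNo → {Type, City} holds.

Yes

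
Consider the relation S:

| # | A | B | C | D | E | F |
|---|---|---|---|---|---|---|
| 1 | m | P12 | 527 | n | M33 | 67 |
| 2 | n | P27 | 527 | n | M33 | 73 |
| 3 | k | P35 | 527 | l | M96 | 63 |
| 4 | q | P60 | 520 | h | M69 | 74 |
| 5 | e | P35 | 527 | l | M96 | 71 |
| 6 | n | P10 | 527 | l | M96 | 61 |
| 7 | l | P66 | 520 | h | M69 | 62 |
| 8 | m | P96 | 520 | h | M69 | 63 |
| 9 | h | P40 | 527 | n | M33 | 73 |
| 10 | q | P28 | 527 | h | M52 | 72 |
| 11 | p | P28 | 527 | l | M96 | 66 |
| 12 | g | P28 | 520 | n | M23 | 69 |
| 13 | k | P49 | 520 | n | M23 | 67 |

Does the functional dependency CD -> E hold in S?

(C=527, D=n): rows 1, 2, 9 → E = M33, M33, M33 ✓
(C=527, D=l): rows 3, 5, 6, 11 → E = M96, M96, M96, M96 ✓
(C=520, D=h): rows 4, 7, 8 → E = M69, M69, M69 ✓
(C=527, D=h): row 10 → E = M52 ✓
(C=520, D=n): rows 12, 13 → E = M23, M23 ✓
Every CD value is associated with a single E value, so CD -> E holds.

Yes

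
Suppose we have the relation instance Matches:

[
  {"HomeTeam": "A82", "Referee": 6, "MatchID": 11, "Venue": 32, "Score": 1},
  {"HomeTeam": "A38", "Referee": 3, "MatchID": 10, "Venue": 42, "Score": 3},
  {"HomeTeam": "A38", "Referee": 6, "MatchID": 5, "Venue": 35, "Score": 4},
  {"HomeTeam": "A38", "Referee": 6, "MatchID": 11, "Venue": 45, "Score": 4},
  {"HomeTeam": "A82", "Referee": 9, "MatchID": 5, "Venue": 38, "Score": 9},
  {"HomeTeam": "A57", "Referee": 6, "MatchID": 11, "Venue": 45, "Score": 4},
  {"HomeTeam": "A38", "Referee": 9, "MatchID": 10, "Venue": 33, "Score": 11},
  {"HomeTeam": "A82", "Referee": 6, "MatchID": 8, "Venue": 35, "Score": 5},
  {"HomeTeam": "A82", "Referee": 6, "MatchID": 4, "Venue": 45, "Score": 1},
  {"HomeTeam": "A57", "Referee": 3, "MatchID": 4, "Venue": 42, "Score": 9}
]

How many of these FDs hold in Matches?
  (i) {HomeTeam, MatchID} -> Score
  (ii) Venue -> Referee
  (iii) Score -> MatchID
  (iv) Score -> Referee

1

(i) {HomeTeam, MatchID} -> Score: (HomeTeam=A38, MatchID=10): 2 rows → Score takes values {3, 11} — violation — fails.
(ii) Venue -> Referee: every LHS value maps to a single RHS value — holds.
(iii) Score -> MatchID: Score=1: 2 rows → MatchID takes values {11, 4} — violation; Score=4: 3 rows → MatchID takes values {5, 11} — violation; Score=9: 2 rows → MatchID takes values {5, 4} — violation — fails.
(iv) Score -> Referee: Score=9: 2 rows → Referee takes values {9, 3} — violation — fails.
1 of the 4 dependencies holds.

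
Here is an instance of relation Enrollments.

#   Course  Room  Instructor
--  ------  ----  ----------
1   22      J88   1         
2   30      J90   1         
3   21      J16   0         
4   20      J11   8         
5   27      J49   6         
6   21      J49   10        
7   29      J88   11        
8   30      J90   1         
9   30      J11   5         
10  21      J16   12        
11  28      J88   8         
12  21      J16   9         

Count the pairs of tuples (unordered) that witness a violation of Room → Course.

Room=J88: violating pairs (1,7), (1,11), (7,11) — 3 pairs.
Room=J90: all 2 rows agree on Course — 0 pairs.
Room=J16: all 3 rows agree on Course — 0 pairs.
Room=J11: violating pairs (4,9) — 1 pair.
Room=J49: violating pairs (5,6) — 1 pair.

5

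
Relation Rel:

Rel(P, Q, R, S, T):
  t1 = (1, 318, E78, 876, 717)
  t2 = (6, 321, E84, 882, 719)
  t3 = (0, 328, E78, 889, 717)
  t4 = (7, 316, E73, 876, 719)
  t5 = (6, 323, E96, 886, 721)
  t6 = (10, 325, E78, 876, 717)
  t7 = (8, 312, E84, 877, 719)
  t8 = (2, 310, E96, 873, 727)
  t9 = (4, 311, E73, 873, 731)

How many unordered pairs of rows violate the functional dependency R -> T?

R=E78: all 3 rows agree on T — 0 pairs.
R=E84: all 2 rows agree on T — 0 pairs.
R=E73: violating pairs (4,9) — 1 pair.
R=E96: violating pairs (5,8) — 1 pair.

2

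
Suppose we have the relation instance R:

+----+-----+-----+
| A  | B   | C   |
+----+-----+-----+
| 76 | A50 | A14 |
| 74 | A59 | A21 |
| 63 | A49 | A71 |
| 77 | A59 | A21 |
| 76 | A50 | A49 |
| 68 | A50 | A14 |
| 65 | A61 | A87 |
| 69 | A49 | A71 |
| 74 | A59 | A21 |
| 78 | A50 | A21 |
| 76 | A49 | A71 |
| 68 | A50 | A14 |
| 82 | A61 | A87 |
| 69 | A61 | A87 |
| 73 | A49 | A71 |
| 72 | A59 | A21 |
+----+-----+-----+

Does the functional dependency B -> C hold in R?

No

B=A50: 5 rows → C takes values {A14, A49, A21} — violation
B=A59: 4 rows → C = A21, A21, A21, A21 ✓
B=A49: 4 rows → C = A71, A71, A71, A71 ✓
B=A61: 3 rows → C = A87, A87, A87 ✓
Two rows agree on B but differ on C, so B -> C does not hold.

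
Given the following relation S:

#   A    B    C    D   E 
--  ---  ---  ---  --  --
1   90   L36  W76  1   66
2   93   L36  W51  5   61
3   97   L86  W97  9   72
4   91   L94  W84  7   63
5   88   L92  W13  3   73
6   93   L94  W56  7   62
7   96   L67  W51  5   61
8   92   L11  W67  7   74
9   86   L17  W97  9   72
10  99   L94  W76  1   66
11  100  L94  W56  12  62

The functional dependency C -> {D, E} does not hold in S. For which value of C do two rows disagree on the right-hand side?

W56

C=W76: rows 1, 10 → {D,E} = (1, 66), (1, 66) ✓
C=W51: rows 2, 7 → {D,E} = (5, 61), (5, 61) ✓
C=W97: rows 3, 9 → {D,E} = (9, 72), (9, 72) ✓
C=W84: row 4 → {D,E} = (7, 63) ✓
C=W13: row 5 → {D,E} = (3, 73) ✓
C=W56: rows 6, 11 → {D,E} takes values {(7, 62), (12, 62)} — violation
C=W67: row 8 → {D,E} = (7, 74) ✓
The only C value with inconsistent RHS is C=W56.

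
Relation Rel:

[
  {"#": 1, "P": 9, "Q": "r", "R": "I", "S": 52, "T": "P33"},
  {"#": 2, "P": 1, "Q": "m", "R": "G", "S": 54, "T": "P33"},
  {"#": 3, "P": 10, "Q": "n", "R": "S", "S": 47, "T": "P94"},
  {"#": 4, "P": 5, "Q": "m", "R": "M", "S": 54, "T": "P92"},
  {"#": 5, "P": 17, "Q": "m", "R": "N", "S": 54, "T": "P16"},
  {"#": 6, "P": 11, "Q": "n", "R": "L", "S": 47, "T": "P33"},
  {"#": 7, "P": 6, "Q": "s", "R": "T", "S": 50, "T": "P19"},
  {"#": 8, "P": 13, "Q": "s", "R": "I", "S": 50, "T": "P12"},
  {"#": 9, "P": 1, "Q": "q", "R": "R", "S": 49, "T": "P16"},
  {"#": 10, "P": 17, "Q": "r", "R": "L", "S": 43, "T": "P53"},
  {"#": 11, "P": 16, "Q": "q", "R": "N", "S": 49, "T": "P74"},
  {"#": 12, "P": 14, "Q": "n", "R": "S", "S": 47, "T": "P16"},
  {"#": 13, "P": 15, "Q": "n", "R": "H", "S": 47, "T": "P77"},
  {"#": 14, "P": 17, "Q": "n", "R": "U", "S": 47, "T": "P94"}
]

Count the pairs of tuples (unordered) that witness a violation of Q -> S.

1

Q=r: violating pairs (1,10) — 1 pair.
Q=m: all 3 rows agree on S — 0 pairs.
Q=n: all 5 rows agree on S — 0 pairs.
Q=s: all 2 rows agree on S — 0 pairs.
Q=q: all 2 rows agree on S — 0 pairs.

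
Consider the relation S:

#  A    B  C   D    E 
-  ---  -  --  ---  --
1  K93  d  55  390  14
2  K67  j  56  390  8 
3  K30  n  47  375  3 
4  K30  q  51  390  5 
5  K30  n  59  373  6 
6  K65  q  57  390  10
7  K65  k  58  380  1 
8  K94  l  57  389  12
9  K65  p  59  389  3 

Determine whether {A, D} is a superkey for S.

All 9 rows have distinct {A, D} values, so {A, D} → (all attributes) holds and {A, D} is a superkey.

Yes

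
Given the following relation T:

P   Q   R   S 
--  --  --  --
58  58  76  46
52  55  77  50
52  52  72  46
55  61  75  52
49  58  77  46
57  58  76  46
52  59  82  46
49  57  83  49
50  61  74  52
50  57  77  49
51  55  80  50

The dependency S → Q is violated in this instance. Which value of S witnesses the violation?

46

S=46: 5 rows → Q takes values {58, 52, 59} — violation
S=50: 2 rows → Q = 55, 55 ✓
S=52: 2 rows → Q = 61, 61 ✓
S=49: 2 rows → Q = 57, 57 ✓
The only S value with inconsistent Q is S=46.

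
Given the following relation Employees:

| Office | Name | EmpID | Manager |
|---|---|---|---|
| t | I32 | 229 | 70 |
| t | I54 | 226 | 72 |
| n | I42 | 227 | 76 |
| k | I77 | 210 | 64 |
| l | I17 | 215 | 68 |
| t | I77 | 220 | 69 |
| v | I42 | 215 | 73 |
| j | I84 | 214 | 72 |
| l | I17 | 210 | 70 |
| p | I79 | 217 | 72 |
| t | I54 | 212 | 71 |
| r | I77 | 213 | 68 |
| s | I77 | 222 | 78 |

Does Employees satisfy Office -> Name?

No

Office=t: 4 rows → Name takes values {I32, I54, I77} — violation
Office=n: 1 row → Name = I42 ✓
Office=k: 1 row → Name = I77 ✓
Office=l: 2 rows → Name = I17, I17 ✓
Office=v: 1 row → Name = I42 ✓
Office=j: 1 row → Name = I84 ✓
Office=p: 1 row → Name = I79 ✓
Office=r: 1 row → Name = I77 ✓
Office=s: 1 row → Name = I77 ✓
Two rows agree on Office but differ on Name, so Office -> Name does not hold.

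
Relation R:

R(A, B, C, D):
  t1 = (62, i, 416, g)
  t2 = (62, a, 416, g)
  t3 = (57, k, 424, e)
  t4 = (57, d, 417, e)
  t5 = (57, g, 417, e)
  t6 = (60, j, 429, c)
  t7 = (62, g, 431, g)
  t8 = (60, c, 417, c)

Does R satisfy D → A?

Yes

D=g: rows 1, 2, 7 → A = 62, 62, 62 ✓
D=e: rows 3, 4, 5 → A = 57, 57, 57 ✓
D=c: rows 6, 8 → A = 60, 60 ✓
Every D value is associated with a single A value, so D → A holds.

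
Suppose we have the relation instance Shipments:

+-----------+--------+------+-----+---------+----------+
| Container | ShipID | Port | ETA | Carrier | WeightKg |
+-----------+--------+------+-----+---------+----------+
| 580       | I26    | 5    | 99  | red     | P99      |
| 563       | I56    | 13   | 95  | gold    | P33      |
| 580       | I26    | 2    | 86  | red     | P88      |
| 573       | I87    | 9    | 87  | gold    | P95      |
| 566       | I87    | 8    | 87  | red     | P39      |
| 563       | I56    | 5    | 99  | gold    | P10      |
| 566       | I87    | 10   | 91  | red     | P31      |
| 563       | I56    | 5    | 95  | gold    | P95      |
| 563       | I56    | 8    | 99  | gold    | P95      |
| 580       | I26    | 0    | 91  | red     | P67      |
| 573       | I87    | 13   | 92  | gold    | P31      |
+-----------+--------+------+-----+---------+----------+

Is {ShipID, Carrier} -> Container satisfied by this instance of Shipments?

(ShipID=I26, Carrier=red): 3 rows → Container = 580, 580, 580 ✓
(ShipID=I56, Carrier=gold): 4 rows → Container = 563, 563, 563, 563 ✓
(ShipID=I87, Carrier=gold): 2 rows → Container = 573, 573 ✓
(ShipID=I87, Carrier=red): 2 rows → Container = 566, 566 ✓
Every {ShipID, Carrier} value is associated with a single Container value, so {ShipID, Carrier} -> Container holds.

Yes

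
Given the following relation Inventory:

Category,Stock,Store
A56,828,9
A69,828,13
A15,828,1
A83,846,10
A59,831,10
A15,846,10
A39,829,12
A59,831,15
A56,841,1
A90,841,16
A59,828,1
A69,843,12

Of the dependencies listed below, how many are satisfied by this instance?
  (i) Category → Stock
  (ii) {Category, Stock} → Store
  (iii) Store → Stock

(i) Category → Stock: Category=A56: 2 rows → Stock takes values {828, 841} — violation; Category=A69: 2 rows → Stock takes values {828, 843} — violation; Category=A15: 2 rows → Stock takes values {828, 846} — violation; Category=A59: 3 rows → Stock takes values {831, 828} — violation — fails.
(ii) {Category, Stock} → Store: (Category=A59, Stock=831): 2 rows → Store takes values {10, 15} — violation — fails.
(iii) Store → Stock: Store=1: 3 rows → Stock takes values {828, 841} — violation; Store=10: 3 rows → Stock takes values {846, 831} — violation; Store=12: 2 rows → Stock takes values {829, 843} — violation — fails.
None of the 3 dependencies hold.

0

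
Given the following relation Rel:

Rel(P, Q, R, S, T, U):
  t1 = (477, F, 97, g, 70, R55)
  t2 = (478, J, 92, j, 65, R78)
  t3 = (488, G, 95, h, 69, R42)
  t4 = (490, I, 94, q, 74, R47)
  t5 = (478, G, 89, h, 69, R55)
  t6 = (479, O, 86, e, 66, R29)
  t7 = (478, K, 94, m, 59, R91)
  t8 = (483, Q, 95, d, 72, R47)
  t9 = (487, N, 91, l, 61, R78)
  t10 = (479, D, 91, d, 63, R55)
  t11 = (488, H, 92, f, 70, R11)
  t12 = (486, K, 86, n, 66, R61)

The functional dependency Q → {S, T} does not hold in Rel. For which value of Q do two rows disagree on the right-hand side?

K

Q=F: row 1 → {S,T} = (g, 70) ✓
Q=J: row 2 → {S,T} = (j, 65) ✓
Q=G: rows 3, 5 → {S,T} = (h, 69), (h, 69) ✓
Q=I: row 4 → {S,T} = (q, 74) ✓
Q=O: row 6 → {S,T} = (e, 66) ✓
Q=K: rows 7, 12 → {S,T} takes values {(m, 59), (n, 66)} — violation
Q=Q: row 8 → {S,T} = (d, 72) ✓
Q=N: row 9 → {S,T} = (l, 61) ✓
Q=D: row 10 → {S,T} = (d, 63) ✓
Q=H: row 11 → {S,T} = (f, 70) ✓
The only Q value with inconsistent RHS is Q=K.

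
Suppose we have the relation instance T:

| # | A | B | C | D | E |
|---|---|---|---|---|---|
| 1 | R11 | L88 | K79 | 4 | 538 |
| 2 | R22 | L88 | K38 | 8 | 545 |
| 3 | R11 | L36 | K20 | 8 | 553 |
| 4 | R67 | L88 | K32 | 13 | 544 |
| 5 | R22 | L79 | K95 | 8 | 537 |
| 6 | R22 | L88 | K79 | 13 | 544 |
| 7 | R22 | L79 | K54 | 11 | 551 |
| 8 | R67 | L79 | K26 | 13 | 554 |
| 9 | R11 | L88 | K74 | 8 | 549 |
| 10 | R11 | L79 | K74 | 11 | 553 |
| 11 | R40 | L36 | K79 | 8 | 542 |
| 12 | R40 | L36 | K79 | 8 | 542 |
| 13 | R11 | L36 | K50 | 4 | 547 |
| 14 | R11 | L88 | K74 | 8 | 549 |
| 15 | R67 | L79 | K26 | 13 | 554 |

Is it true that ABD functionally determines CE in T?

Yes

(A=R11, B=L88, D=4): row 1 → {C,E} = (K79, 538) ✓
(A=R22, B=L88, D=8): row 2 → {C,E} = (K38, 545) ✓
(A=R11, B=L36, D=8): row 3 → {C,E} = (K20, 553) ✓
(A=R67, B=L88, D=13): row 4 → {C,E} = (K32, 544) ✓
(A=R22, B=L79, D=8): row 5 → {C,E} = (K95, 537) ✓
(A=R22, B=L88, D=13): row 6 → {C,E} = (K79, 544) ✓
(A=R22, B=L79, D=11): row 7 → {C,E} = (K54, 551) ✓
(A=R67, B=L79, D=13): rows 8, 15 → {C,E} = (K26, 554), (K26, 554) ✓
(A=R11, B=L88, D=8): rows 9, 14 → {C,E} = (K74, 549), (K74, 549) ✓
(A=R11, B=L79, D=11): row 10 → {C,E} = (K74, 553) ✓
(A=R40, B=L36, D=8): rows 11, 12 → {C,E} = (K79, 542), (K79, 542) ✓
(A=R11, B=L36, D=4): row 13 → {C,E} = (K50, 547) ✓
Every ABD value is associated with a single CE value, so ABD -> CE holds.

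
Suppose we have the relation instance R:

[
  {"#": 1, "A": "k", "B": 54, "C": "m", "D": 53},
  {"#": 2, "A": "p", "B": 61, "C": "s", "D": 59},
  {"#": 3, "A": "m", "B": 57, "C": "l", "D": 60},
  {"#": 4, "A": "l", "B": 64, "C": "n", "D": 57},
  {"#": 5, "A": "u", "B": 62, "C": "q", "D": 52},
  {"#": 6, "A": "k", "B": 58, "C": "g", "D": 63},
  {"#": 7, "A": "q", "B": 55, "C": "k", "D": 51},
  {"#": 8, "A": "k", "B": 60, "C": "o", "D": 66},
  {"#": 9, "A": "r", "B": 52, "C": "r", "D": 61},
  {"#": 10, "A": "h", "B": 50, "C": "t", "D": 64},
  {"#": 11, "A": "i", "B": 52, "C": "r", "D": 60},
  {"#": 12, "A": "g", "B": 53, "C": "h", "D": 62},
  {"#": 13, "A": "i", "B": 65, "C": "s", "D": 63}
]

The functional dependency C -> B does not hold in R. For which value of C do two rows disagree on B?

C=m: row 1 → B = 54 ✓
C=s: rows 2, 13 → B takes values {61, 65} — violation
C=l: row 3 → B = 57 ✓
C=n: row 4 → B = 64 ✓
C=q: row 5 → B = 62 ✓
C=g: row 6 → B = 58 ✓
C=k: row 7 → B = 55 ✓
C=o: row 8 → B = 60 ✓
C=r: rows 9, 11 → B = 52, 52 ✓
C=t: row 10 → B = 50 ✓
C=h: row 12 → B = 53 ✓
The only C value with inconsistent B is C=s.

s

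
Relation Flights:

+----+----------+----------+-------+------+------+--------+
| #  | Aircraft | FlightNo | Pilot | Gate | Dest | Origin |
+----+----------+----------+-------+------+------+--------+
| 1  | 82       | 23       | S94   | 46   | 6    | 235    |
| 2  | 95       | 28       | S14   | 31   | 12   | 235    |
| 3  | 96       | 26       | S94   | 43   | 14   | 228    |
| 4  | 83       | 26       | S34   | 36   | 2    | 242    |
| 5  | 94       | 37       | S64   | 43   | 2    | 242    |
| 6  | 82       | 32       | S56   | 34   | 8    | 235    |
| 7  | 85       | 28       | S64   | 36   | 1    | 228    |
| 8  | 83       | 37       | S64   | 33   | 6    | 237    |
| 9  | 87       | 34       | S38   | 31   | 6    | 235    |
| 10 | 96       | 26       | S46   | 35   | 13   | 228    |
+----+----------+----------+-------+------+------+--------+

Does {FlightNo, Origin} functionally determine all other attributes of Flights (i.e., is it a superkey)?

Rows 3 and 10 have the same {FlightNo, Origin} value (FlightNo=26, Origin=228) but are distinct tuples, so {FlightNo, Origin} does not determine every attribute — not a superkey.

No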